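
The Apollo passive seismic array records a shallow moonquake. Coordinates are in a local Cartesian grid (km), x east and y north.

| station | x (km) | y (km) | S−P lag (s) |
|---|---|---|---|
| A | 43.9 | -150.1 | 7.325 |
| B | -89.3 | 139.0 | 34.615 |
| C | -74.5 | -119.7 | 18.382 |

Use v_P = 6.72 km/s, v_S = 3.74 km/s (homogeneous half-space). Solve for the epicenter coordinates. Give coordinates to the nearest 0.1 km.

x ≈ 79.2 km, y ≈ -99.4 km

Distance from S−P lag: d = Δt · v_P v_S / (v_P − v_S) = Δt · (6.72·3.74)/(6.72−3.74) ≈ 8.4338·Δt.
So d_A = 61.78, d_B = 291.94, d_C = 155.03 km.
Circle about each station: (x − 43.9)² + (y + 150.1)² = 61.78²; (x + 89.3)² + (y − 139.0)² = 291.94²; (x + 74.5)² + (y + 119.7)² = 155.03².
Subtracting the A equation from the B and C equations removes the quadratic terms:
-266.4 x + 578.2 y = -78573.93
-236.8 x + 60.8 y = -24796.41
Solving the 2×2 system: x ≈ 79.2, y ≈ -99.4 km.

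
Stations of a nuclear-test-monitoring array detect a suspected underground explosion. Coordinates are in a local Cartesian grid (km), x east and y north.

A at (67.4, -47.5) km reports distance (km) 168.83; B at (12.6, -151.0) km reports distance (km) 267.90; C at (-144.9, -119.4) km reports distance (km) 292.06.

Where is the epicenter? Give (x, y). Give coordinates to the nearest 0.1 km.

Circle about each station: (x − 67.4)² + (y + 47.5)² = 168.83²; (x − 12.6)² + (y + 151.0)² = 267.90²; (x + 144.9)² + (y + 119.4)² = 292.06².
Subtracting the A equation from the B and C equations removes the quadratic terms:
-109.6 x − 207.0 y = -27106.09
-424.6 x − 143.8 y = -28342.11
Solving the 2×2 system: x ≈ 27.3, y ≈ 116.5 km.
Check against A (with the unrounded x, y): √((x − 67.4)²+(y + 47.5)²) = 168.83 ≈ 168.83 km. ✓

(27.3, 116.5)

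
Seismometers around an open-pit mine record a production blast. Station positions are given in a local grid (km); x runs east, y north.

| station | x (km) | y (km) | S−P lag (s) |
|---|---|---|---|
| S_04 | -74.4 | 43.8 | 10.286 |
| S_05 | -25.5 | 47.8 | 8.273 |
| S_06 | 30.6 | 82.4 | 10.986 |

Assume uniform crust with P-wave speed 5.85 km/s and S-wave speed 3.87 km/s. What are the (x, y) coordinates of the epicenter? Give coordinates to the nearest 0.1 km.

Distance from S−P lag: d = Δt · v_P v_S / (v_P − v_S) = Δt · (5.85·3.87)/(5.85−3.87) ≈ 11.4341·Δt.
So d_S_04 = 117.61, d_S_05 = 94.59, d_S_06 = 125.61 km.
Circle about each station: (x + 74.4)² + (y − 43.8)² = 117.61²; (x + 25.5)² + (y − 47.8)² = 94.59²; (x − 30.6)² + (y − 82.4)² = 125.61².
Subtracting pairs of circle equations eliminates x²+y² and gives linear equations (the radical axes):
97.8 x + 8.0 y = 366.13
210.0 x + 77.2 y = -1673.44
Solving the 2×2 system: x ≈ 7.1, y ≈ -41.0 km.

(7.1, -41.0)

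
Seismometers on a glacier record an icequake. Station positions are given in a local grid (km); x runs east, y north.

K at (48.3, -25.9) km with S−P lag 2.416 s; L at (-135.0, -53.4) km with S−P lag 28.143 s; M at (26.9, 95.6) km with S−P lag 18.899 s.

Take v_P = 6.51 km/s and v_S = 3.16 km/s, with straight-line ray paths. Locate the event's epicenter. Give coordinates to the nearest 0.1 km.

34.6 km east, -20.2 km north

Distance from S−P lag: d = Δt · v_P v_S / (v_P − v_S) = Δt · (6.51·3.16)/(6.51−3.16) ≈ 6.1408·Δt.
So d_K = 14.84, d_L = 172.82, d_M = 116.05 km.
Circle about each station: (x − 48.3)² + (y + 25.9)² = 14.84²; (x + 135.0)² + (y + 53.4)² = 172.82²; (x − 26.9)² + (y − 95.6)² = 116.05².
Subtracting the K equation from the L and M equations removes the quadratic terms:
-366.6 x − 55.0 y = -11573.67
-42.8 x + 243.0 y = -6388.11
Solving the 2×2 system: x ≈ 34.6, y ≈ -20.2 km.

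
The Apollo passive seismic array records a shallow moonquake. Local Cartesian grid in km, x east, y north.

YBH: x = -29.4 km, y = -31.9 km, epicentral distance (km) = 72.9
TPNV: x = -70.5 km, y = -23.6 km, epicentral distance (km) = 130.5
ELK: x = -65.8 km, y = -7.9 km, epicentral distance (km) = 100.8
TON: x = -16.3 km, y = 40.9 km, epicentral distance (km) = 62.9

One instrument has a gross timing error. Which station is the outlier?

TPNV

Solve using three stations at a time. Using YBH, ELK, TON (subtract circle equations pairwise → linear system) gives (x, y) ≈ (34.4, 3.5).
Distances from that point to each station vs reported:
  YBH: calculated 73.0 vs reported 72.9 → residual 0.1 km
  TPNV: calculated 108.4 vs reported 130.5 → residual 22.1 km
  ELK: calculated 100.9 vs reported 100.8 → residual 0.1 km
  TON: calculated 63.0 vs reported 62.9 → residual 0.1 km
YBH, ELK, TON are mutually consistent (residuals ≈ 0); TPNV is off by 22.1 km.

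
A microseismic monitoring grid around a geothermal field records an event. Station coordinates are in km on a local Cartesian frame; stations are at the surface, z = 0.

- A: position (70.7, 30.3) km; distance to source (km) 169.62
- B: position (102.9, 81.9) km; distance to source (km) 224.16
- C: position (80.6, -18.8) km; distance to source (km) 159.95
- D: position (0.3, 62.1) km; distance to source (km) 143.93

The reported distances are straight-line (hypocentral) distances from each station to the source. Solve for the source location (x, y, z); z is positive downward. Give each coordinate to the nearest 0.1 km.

(-67.7, -55.6, 47.3)

Each station gives a sphere (x−x_i)² + (y−y_i)² + z² = d_i² (stations at z=0).
Subtracting the A sphere from B and C: z² cancels, leaving linear equations in x and y:
64.4 x + 103.2 y = -10097.32
19.8 x − 98.2 y = 4120.16
Solving: x ≈ -67.686, y ≈ -55.604 km (keep extra digits for the depth step; rounded: -67.7, -55.6).
Then from the A sphere: z² = 169.62² − (x − 70.7)² − (y − 30.3)² with x = -67.686, y = -55.604, so z ≈ 47.337 ≈ 47.3 km.
Check against D (with the unrounded solution): distance 143.93 ≈ 143.93 km. ✓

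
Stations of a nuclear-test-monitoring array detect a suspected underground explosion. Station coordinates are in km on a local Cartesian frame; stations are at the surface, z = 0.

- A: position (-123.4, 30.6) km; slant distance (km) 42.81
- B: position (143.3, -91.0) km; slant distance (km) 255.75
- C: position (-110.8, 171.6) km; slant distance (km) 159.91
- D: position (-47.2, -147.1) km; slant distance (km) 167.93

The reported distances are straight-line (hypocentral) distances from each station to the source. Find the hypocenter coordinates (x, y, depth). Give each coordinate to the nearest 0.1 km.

(-88.9, 14.4, 19.5)

Each station gives a sphere (x−x_i)² + (y−y_i)² + z² = d_i² (stations at z=0).
Subtracting the A sphere from B and C: z² cancels, leaving linear equations in x and y:
533.4 x − 243.2 y = -50923.40
25.2 x + 282.0 y = 1820.77
Solving: x ≈ -88.903, y ≈ 14.401 km (keep extra digits for the depth step; rounded: -88.9, 14.4).
Then from the A sphere: z² = 42.81² − (x + 123.4)² − (y − 30.6)² with x = -88.903, y = 14.401, so z ≈ 19.500 ≈ 19.5 km.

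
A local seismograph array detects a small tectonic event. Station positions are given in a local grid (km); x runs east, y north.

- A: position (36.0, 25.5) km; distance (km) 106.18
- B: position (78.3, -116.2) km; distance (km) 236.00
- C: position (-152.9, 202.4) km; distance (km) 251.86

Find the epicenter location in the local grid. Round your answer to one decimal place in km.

x ≈ 85.0 km, y ≈ 119.7 km

Circle about each station: (x − 36.0)² + (y − 25.5)² = 106.18²; (x − 78.3)² + (y + 116.2)² = 236.00²; (x + 152.9)² + (y − 202.4)² = 251.86².
Subtracting pairs of circle equations eliminates x²+y² and gives linear equations (the radical axes):
84.6 x − 283.4 y = -26734.73
-377.8 x + 353.8 y = 10238.65
Solving the 2×2 system: x ≈ 85.0, y ≈ 119.7 km.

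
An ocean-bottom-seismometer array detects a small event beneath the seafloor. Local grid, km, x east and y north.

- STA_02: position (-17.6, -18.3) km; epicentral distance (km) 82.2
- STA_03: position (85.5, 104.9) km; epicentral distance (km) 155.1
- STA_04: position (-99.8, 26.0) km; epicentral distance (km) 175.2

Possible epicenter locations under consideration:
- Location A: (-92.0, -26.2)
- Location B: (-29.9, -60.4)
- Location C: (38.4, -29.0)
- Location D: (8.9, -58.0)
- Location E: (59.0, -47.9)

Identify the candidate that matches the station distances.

For each candidate, compare |candidate − station| to the reported distance:
Location A: residuals STA_02 7.4, STA_03 65.6, STA_04 122.4 → max 122.4 km
Location B: residuals STA_02 38.3, STA_03 46.5, STA_04 64.1 → max 64.1 km
Location C: residuals STA_02 25.2, STA_03 13.2, STA_04 26.5 → max 26.5 km
Location D: residuals STA_02 34.5, STA_03 24.9, STA_04 37.8 → max 37.8 km
Location E: residuals STA_02 0.1, STA_03 0.0, STA_04 0.0 → max 0.1 km
Only Location E has all residuals ≈ 0.

Location E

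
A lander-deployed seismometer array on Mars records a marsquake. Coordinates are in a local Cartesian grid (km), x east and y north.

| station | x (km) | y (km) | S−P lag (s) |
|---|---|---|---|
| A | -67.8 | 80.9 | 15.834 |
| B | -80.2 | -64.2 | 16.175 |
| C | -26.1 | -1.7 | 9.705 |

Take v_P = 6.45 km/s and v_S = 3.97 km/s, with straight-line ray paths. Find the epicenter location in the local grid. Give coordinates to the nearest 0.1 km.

Distance from S−P lag: d = Δt · v_P v_S / (v_P − v_S) = Δt · (6.45·3.97)/(6.45−3.97) ≈ 10.3252·Δt.
So d_A = 163.49, d_B = 167.01, d_C = 100.21 km.
Circle about each station: (x + 67.8)² + (y − 80.9)² = 163.49²; (x + 80.2)² + (y + 64.2)² = 167.01²; (x + 26.1)² + (y + 1.7)² = 100.21².
Subtracting pairs of circle equations eliminates x²+y² and gives linear equations (the radical axes):
-24.8 x − 290.2 y = -1751.33
83.4 x − 165.2 y = 6229.39
Solving the 2×2 system: x ≈ 74.1, y ≈ -0.3 km.

(74.1, -0.3)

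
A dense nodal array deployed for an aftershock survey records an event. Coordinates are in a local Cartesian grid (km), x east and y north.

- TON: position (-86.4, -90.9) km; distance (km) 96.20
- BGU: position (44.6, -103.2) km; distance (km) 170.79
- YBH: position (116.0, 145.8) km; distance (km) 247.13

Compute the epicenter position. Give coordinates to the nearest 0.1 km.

Circle about each station: (x + 86.4)² + (y + 90.9)² = 96.20²; (x − 44.6)² + (y + 103.2)² = 170.79²; (x − 116.0)² + (y − 145.8)² = 247.13².
Subtracting the TON equation from the BGU and YBH equations removes the quadratic terms:
262.0 x − 24.6 y = -23003.15
404.8 x + 473.4 y = -32832.93
Solving the 2×2 system: x ≈ -87.3, y ≈ 5.3 km.

-87.3 km east, 5.3 km north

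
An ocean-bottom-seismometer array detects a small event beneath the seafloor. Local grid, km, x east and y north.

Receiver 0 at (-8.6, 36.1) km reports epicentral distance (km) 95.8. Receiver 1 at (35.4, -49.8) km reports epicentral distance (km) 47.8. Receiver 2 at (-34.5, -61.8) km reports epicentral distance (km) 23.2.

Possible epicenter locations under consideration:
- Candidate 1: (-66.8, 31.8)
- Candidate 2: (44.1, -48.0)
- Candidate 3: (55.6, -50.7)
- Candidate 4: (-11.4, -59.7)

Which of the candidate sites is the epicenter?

For each candidate, compare |candidate − station| to the reported distance:
Candidate 1: residuals Receiver 0 37.4, Receiver 1 83.0, Receiver 2 75.8 → max 83.0 km
Candidate 2: residuals Receiver 0 3.4, Receiver 1 38.9, Receiver 2 56.6 → max 56.6 km
Candidate 3: residuals Receiver 0 12.2, Receiver 1 27.6, Receiver 2 67.6 → max 67.6 km
Candidate 4: residuals Receiver 0 0.0, Receiver 1 0.0, Receiver 2 0.0 → max 0.0 km
Only Candidate 4 has all residuals ≈ 0.

Candidate 4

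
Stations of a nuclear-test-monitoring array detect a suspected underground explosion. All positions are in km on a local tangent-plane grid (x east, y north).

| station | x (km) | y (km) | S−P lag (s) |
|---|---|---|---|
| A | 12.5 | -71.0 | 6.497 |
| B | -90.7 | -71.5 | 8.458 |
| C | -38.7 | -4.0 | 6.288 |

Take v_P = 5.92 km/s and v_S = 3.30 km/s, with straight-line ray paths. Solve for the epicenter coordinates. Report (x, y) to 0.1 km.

Distance from S−P lag: d = Δt · v_P v_S / (v_P − v_S) = Δt · (5.92·3.30)/(5.92−3.30) ≈ 7.4565·Δt.
So d_A = 48.44, d_B = 63.07, d_C = 46.89 km.
Circle about each station: (x − 12.5)² + (y + 71.0)² = 48.44²; (x + 90.7)² + (y + 71.5)² = 63.07²; (x + 38.7)² + (y + 4.0)² = 46.89².
Subtracting the A equation from the B and C equations removes the quadratic terms:
-206.4 x − 1.0 y = 6510.10
-102.4 x + 134.0 y = -3535.80
Solving the 2×2 system: x ≈ -31.3, y ≈ -50.3 km.
Check against A (with the unrounded x, y): √((x − 12.5)²+(y + 71.0)²) = 48.44 ≈ 48.44 km. ✓

-31.3 km east, -50.3 km north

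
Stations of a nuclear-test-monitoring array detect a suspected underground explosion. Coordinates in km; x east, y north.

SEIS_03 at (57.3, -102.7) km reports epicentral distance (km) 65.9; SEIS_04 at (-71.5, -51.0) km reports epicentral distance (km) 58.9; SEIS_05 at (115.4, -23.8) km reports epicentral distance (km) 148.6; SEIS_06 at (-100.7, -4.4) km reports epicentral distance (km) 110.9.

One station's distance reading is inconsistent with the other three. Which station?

Solve using three stations at a time. Using SEIS_04, SEIS_05, SEIS_06 (subtract circle equations pairwise → linear system) gives (x, y) ≈ (-21.4, -81.9).
Distances from that point to each station vs reported:
  SEIS_03: calculated 81.4 vs reported 65.9 → residual 15.5 km
  SEIS_04: calculated 58.9 vs reported 58.9 → residual 0.0 km
  SEIS_05: calculated 148.6 vs reported 148.6 → residual 0.0 km
  SEIS_06: calculated 110.9 vs reported 110.9 → residual 0.0 km
SEIS_04, SEIS_05, SEIS_06 are mutually consistent (residuals ≈ 0); SEIS_03 is off by 15.5 km.

SEIS_03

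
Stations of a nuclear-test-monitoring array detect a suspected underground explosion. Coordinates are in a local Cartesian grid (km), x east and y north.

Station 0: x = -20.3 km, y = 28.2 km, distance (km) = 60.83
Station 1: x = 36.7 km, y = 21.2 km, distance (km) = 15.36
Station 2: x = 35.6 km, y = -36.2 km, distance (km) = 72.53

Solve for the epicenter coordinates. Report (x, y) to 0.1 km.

(40.0, 36.2)

Circle about each station: (x + 20.3)² + (y − 28.2)² = 60.83²; (x − 36.7)² + (y − 21.2)² = 15.36²; (x − 35.6)² + (y + 36.2)² = 72.53².
Subtracting pairs of circle equations eliminates x²+y² and gives linear equations (the radical axes):
114.0 x − 14.0 y = 4053.36
111.8 x − 128.8 y = -189.84
Solving the 2×2 system: x ≈ 40.0, y ≈ 36.2 km.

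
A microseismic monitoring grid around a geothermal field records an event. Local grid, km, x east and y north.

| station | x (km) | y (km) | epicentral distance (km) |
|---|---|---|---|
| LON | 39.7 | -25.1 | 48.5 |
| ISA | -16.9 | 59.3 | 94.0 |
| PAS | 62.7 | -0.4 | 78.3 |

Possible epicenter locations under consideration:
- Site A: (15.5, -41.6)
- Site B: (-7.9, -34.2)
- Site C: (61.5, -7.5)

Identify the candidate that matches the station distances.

For each candidate, compare |candidate − station| to the reported distance:
Site A: residuals LON 19.2, ISA 12.0, PAS 15.6 → max 19.2 km
Site B: residuals LON 0.0, ISA 0.1, PAS 0.0 → max 0.1 km
Site C: residuals LON 20.5, ISA 9.0, PAS 71.1 → max 71.1 km
Only Site B has all residuals ≈ 0.

Site B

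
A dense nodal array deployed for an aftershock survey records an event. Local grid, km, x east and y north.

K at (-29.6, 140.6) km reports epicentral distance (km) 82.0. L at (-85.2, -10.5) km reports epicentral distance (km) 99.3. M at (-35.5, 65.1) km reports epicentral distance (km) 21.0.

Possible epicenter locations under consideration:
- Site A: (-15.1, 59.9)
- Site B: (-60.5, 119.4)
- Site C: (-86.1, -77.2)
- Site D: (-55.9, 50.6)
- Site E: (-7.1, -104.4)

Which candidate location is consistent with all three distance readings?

For each candidate, compare |candidate − station| to the reported distance:
Site A: residuals K 0.0, L 0.0, M 0.1 → max 0.1 km
Site B: residuals K 44.5, L 32.9, M 38.8 → max 44.5 km
Site C: residuals K 143.0, L 32.6, M 130.0 → max 143.0 km
Site D: residuals K 11.8, L 31.5, M 4.0 → max 31.5 km
Site E: residuals K 164.0, L 22.8, M 150.9 → max 164.0 km
Only Site A has all residuals ≈ 0.

Site A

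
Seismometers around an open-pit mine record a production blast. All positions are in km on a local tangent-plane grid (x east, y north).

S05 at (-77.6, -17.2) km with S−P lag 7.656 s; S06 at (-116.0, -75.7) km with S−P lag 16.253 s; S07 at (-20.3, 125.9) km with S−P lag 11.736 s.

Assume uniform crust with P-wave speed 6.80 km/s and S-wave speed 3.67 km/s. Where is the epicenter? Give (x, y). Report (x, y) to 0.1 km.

Distance from S−P lag: d = Δt · v_P v_S / (v_P − v_S) = Δt · (6.80·3.67)/(6.80−3.67) ≈ 7.9732·Δt.
So d_S05 = 61.04, d_S06 = 129.59, d_S07 = 93.57 km.
Circle about each station: (x + 77.6)² + (y + 17.2)² = 61.04²; (x + 116.0)² + (y + 75.7)² = 129.59²; (x + 20.3)² + (y − 125.9)² = 93.57².
Subtracting the S05 equation from the S06 and S07 equations removes the quadratic terms:
-76.8 x − 117.0 y = -198.80
114.6 x + 286.2 y = 4915.84
Solving the 2×2 system: x ≈ -60.5, y ≈ 41.4 km.
Check against S05 (with the unrounded x, y): √((x + 77.6)²+(y + 17.2)²) = 61.04 ≈ 61.04 km. ✓

x ≈ -60.5 km, y ≈ 41.4 km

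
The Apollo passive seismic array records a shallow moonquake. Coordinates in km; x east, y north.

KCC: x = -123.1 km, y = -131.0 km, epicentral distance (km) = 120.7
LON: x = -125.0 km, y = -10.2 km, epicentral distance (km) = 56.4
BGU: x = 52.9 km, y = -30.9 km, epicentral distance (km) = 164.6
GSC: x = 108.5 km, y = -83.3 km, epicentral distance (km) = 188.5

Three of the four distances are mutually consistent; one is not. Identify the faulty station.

BGU

Solve using three stations at a time. Using KCC, LON, GSC (subtract circle equations pairwise → linear system) gives (x, y) ≈ (-70.0, -22.6).
Distances from that point to each station vs reported:
  KCC: calculated 120.7 vs reported 120.7 → residual 0.0 km
  LON: calculated 56.4 vs reported 56.4 → residual 0.0 km
  BGU: calculated 123.1 vs reported 164.6 → residual 41.5 km
  GSC: calculated 188.5 vs reported 188.5 → residual 0.0 km
KCC, LON, GSC are mutually consistent (residuals ≈ 0); BGU is off by 41.5 km.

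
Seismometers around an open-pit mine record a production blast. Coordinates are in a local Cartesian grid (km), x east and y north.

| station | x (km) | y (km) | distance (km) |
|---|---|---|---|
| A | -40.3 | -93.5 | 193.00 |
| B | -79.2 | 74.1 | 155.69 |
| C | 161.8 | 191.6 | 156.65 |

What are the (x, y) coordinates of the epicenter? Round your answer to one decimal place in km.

Circle about each station: (x + 40.3)² + (y + 93.5)² = 193.00²; (x + 79.2)² + (y − 74.1)² = 155.69²; (x − 161.8)² + (y − 191.6)² = 156.65².
Subtracting the A equation from the B and C equations removes the quadratic terms:
-77.8 x + 335.2 y = 14406.73
404.2 x + 570.2 y = 65233.24
Solving the 2×2 system: x ≈ 75.9, y ≈ 60.6 km.

(75.9, 60.6)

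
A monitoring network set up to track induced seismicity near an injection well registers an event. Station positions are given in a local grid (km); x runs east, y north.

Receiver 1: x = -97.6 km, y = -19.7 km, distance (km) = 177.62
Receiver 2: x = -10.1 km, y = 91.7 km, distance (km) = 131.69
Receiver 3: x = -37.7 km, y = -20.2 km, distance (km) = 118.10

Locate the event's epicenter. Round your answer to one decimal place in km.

79.4 km east, -4.9 km north

Circle about each station: (x + 97.6)² + (y + 19.7)² = 177.62²; (x + 10.1)² + (y − 91.7)² = 131.69²; (x + 37.7)² + (y + 20.2)² = 118.10².
Subtracting pairs of circle equations eliminates x²+y² and gives linear equations (the radical axes):
175.0 x + 222.8 y = 12803.66
119.8 x − 1.0 y = 9516.73
Solving the 2×2 system: x ≈ 79.4, y ≈ -4.9 km.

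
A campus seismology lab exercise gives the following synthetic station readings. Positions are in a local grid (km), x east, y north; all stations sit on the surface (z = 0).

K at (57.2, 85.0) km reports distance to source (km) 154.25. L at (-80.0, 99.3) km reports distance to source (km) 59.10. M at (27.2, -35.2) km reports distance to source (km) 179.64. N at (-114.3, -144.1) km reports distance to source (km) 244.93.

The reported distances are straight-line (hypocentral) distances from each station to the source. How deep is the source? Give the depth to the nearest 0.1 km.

depth ≈ 58.4 km

Each station gives a sphere (x−x_i)² + (y−y_i)² + z² = d_i² (stations at z=0).
Subtracting the K sphere from L and M: z² cancels, leaving linear equations in x and y:
-274.4 x + 28.6 y = 26063.90
-60.0 x − 240.4 y = -16995.43
Solving: x ≈ -85.395, y ≈ 92.010 km (keep extra digits for the depth step; rounded: -85.4, 92.0).
Then from the K sphere: z² = 154.25² − (x − 57.2)² − (y − 85.0)² with x = -85.395, y = 92.010, so z ≈ 58.400 ≈ 58.4 km.
Check against N (with the unrounded solution): distance 244.94 ≈ 244.93 km. ✓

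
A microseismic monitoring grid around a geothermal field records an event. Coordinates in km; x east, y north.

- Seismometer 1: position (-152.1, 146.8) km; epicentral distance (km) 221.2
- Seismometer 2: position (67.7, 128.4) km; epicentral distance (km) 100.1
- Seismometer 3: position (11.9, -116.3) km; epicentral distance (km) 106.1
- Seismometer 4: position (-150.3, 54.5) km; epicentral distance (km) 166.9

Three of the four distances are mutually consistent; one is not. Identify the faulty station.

Solve using three stations at a time. Using Seismometer 1, Seismometer 3, Seismometer 4 (subtract circle equations pairwise → linear system) gives (x, y) ≈ (3.5, -10.5).
Distances from that point to each station vs reported:
  Seismometer 1: calculated 221.2 vs reported 221.2 → residual 0.0 km
  Seismometer 2: calculated 153.0 vs reported 100.1 → residual 52.9 km
  Seismometer 3: calculated 106.1 vs reported 106.1 → residual 0.0 km
  Seismometer 4: calculated 166.9 vs reported 166.9 → residual 0.0 km
Seismometer 1, Seismometer 3, Seismometer 4 are mutually consistent (residuals ≈ 0); Seismometer 2 is off by 52.9 km.

Seismometer 2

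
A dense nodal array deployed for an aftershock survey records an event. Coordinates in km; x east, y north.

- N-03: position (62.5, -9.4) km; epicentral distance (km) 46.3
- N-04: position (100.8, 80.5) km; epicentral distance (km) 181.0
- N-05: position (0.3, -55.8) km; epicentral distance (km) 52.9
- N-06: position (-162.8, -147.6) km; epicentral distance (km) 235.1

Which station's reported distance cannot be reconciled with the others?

N-04

Solve using three stations at a time. Using N-03, N-05, N-06 (subtract circle equations pairwise → linear system) gives (x, y) ≈ (53.2, -54.8).
Distances from that point to each station vs reported:
  N-03: calculated 46.3 vs reported 46.3 → residual 0.0 km
  N-04: calculated 143.4 vs reported 181.0 → residual 37.6 km
  N-05: calculated 52.9 vs reported 52.9 → residual 0.0 km
  N-06: calculated 235.1 vs reported 235.1 → residual 0.0 km
N-03, N-05, N-06 are mutually consistent (residuals ≈ 0); N-04 is off by 37.6 km.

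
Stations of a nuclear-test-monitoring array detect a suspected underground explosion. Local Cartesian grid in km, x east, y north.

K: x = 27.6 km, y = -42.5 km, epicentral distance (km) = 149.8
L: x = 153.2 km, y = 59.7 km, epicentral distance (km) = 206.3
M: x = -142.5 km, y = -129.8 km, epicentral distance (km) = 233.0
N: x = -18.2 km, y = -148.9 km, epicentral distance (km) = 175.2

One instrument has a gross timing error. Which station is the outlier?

N

Solve using three stations at a time. Using K, L, M (subtract circle equations pairwise → linear system) gives (x, y) ≈ (-51.3, 84.4).
Distances from that point to each station vs reported:
  K: calculated 149.4 vs reported 149.8 → residual 0.4 km
  L: calculated 206.0 vs reported 206.3 → residual 0.3 km
  M: calculated 232.8 vs reported 233.0 → residual 0.2 km
  N: calculated 235.6 vs reported 175.2 → residual 60.4 km
K, L, M are mutually consistent (residuals ≈ 0); N is off by 60.4 km.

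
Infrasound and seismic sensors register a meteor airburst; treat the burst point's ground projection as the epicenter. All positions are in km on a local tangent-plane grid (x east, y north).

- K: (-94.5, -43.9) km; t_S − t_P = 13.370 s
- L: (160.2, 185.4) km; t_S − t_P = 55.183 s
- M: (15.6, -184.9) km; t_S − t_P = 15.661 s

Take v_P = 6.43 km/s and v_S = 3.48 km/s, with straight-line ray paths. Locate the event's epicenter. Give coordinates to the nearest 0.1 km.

Distance from S−P lag: d = Δt · v_P v_S / (v_P − v_S) = Δt · (6.43·3.48)/(6.43−3.48) ≈ 7.5852·Δt.
So d_K = 101.41, d_L = 418.58, d_M = 118.79 km.
Circle about each station: (x + 94.5)² + (y + 43.9)² = 101.41²; (x − 160.2)² + (y − 185.4)² = 418.58²; (x − 15.6)² + (y + 184.9)² = 118.79².
Subtracting the K equation from the L and M equations removes the quadratic terms:
509.4 x + 458.6 y = -115745.49
220.2 x − 282.0 y = 19746.83
Solving the 2×2 system: x ≈ -96.4, y ≈ -145.3 km.

x ≈ -96.4 km, y ≈ -145.3 km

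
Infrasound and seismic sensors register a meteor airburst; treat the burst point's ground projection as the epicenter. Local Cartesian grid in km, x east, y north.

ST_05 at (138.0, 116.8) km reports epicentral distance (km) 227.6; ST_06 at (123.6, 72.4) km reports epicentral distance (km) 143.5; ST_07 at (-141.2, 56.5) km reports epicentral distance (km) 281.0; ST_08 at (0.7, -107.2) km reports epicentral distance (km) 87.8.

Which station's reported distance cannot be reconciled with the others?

Solve using three stations at a time. Using ST_05, ST_07, ST_08 (subtract circle equations pairwise → linear system) gives (x, y) ≈ (88.5, -105.4).
Distances from that point to each station vs reported:
  ST_05: calculated 227.6 vs reported 227.6 → residual 0.0 km
  ST_06: calculated 181.2 vs reported 143.5 → residual 37.7 km
  ST_07: calculated 281.0 vs reported 281.0 → residual 0.0 km
  ST_08: calculated 87.8 vs reported 87.8 → residual 0.0 km
ST_05, ST_07, ST_08 are mutually consistent (residuals ≈ 0); ST_06 is off by 37.7 km.

ST_06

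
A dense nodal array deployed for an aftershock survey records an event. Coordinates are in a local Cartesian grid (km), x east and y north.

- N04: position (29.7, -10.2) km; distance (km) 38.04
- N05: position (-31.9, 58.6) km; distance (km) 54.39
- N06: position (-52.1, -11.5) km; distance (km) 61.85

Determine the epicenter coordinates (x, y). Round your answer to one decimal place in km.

Circle about each station: (x − 29.7)² + (y + 10.2)² = 38.04²; (x + 31.9)² + (y − 58.6)² = 54.39²; (x + 52.1)² + (y + 11.5)² = 61.85².
Subtracting pairs of circle equations eliminates x²+y² and gives linear equations (the radical axes):
-123.2 x + 137.6 y = 1954.21
-163.6 x − 2.6 y = -517.85
Solving the 2×2 system: x ≈ 2.9, y ≈ 16.8 km.

x ≈ 2.9 km, y ≈ 16.8 km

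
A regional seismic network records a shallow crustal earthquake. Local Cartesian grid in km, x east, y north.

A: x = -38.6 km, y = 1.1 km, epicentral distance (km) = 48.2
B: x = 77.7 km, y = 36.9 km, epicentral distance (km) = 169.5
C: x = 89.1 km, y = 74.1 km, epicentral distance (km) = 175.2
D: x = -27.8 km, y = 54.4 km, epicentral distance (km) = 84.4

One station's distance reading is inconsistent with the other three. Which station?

C

Solve using three stations at a time. Using A, B, D (subtract circle equations pairwise → linear system) gives (x, y) ≈ (-86.1, -6.6).
Distances from that point to each station vs reported:
  A: calculated 48.1 vs reported 48.2 → residual 0.1 km
  B: calculated 169.5 vs reported 169.5 → residual 0.0 km
  C: calculated 192.9 vs reported 175.2 → residual 17.7 km
  D: calculated 84.4 vs reported 84.4 → residual 0.0 km
A, B, D are mutually consistent (residuals ≈ 0); C is off by 17.7 km.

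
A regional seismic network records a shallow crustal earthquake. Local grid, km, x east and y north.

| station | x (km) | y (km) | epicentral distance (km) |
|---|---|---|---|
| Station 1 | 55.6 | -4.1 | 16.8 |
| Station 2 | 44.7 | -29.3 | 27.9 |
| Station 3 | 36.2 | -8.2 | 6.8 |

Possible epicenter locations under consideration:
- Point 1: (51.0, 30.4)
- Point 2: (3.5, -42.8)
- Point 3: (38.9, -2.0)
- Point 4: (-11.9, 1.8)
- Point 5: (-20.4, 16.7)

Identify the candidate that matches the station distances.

For each candidate, compare |candidate − station| to the reported distance:
Point 1: residuals Station 1 18.0, Station 2 32.1, Station 3 34.5 → max 34.5 km
Point 2: residuals Station 1 48.1, Station 2 15.5, Station 3 40.8 → max 48.1 km
Point 3: residuals Station 1 0.0, Station 2 0.0, Station 3 0.0 → max 0.0 km
Point 4: residuals Station 1 51.0, Station 2 36.7, Station 3 42.3 → max 51.0 km
Point 5: residuals Station 1 62.0, Station 2 51.8, Station 3 55.0 → max 62.0 km
Only Point 3 has all residuals ≈ 0.

Point 3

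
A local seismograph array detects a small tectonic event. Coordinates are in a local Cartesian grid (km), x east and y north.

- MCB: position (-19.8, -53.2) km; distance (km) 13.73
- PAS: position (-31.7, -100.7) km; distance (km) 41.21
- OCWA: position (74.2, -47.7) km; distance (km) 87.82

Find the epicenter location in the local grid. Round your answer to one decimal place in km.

Circle about each station: (x + 19.8)² + (y + 53.2)² = 13.73²; (x + 31.7)² + (y + 100.7)² = 41.21²; (x − 74.2)² + (y + 47.7)² = 87.82².
Subtracting the MCB equation from the PAS and OCWA equations removes the quadratic terms:
-23.8 x − 95.0 y = 6413.35
188.0 x + 11.0 y = -2965.19
Solving the 2×2 system: x ≈ -12.0, y ≈ -64.5 km.

-12.0 km east, -64.5 km north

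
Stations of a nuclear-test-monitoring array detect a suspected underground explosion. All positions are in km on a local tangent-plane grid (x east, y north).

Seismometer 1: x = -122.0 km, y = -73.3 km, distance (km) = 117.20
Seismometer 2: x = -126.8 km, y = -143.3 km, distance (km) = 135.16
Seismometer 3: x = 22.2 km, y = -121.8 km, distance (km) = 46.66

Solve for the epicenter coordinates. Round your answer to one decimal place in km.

Circle about each station: (x + 122.0)² + (y + 73.3)² = 117.20²; (x + 126.8)² + (y + 143.3)² = 135.16²; (x − 22.2)² + (y + 121.8)² = 46.66².
Subtracting the Seismometer 1 equation from the Seismometer 2 and Seismometer 3 equations removes the quadratic terms:
-9.6 x − 140.0 y = 11823.85
288.4 x − 97.0 y = 6629.87
Solving the 2×2 system: x ≈ -5.3, y ≈ -84.1 km.

x ≈ -5.3 km, y ≈ -84.1 km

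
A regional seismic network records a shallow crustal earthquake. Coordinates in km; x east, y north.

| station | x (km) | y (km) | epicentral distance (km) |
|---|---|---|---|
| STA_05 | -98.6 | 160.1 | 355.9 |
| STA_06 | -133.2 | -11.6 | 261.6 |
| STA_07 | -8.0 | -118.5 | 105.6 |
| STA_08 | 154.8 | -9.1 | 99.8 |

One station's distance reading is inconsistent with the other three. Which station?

STA_08

Solve using three stations at a time. Using STA_05, STA_06, STA_07 (subtract circle equations pairwise → linear system) gives (x, y) ≈ (95.9, -138.0).
Distances from that point to each station vs reported:
  STA_05: calculated 355.9 vs reported 355.9 → residual 0.0 km
  STA_06: calculated 261.6 vs reported 261.6 → residual 0.0 km
  STA_07: calculated 105.7 vs reported 105.6 → residual 0.1 km
  STA_08: calculated 141.7 vs reported 99.8 → residual 41.9 km
STA_05, STA_06, STA_07 are mutually consistent (residuals ≈ 0); STA_08 is off by 41.9 km.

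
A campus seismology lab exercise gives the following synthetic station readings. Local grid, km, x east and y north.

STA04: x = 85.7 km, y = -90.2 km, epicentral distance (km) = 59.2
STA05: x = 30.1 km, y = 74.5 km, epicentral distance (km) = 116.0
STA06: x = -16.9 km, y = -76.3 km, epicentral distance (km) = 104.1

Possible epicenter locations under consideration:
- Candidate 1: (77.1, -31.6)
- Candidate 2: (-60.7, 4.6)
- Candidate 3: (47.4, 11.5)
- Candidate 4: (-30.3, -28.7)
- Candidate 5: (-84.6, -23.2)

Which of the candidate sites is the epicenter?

Candidate 1

For each candidate, compare |candidate − station| to the reported distance:
Candidate 1: residuals STA04 0.0, STA05 0.0, STA06 0.0 → max 0.0 km
Candidate 2: residuals STA04 115.2, STA05 1.4, STA06 12.1 → max 115.2 km
Candidate 3: residuals STA04 49.5, STA05 50.7, STA06 4.7 → max 50.7 km
Candidate 4: residuals STA04 72.1, STA05 3.6, STA06 54.6 → max 72.1 km
Candidate 5: residuals STA04 123.8, STA05 34.7, STA06 18.1 → max 123.8 km
Only Candidate 1 has all residuals ≈ 0.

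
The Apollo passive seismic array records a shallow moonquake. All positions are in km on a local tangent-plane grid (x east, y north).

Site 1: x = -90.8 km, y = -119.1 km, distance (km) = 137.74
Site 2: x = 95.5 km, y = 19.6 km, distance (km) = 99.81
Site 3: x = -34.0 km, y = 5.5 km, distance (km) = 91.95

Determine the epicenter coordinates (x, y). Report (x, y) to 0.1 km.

Circle about each station: (x + 90.8)² + (y + 119.1)² = 137.74²; (x − 95.5)² + (y − 19.6)² = 99.81²; (x + 34.0)² + (y − 5.5)² = 91.95².
Subtracting the Site 1 equation from the Site 2 and Site 3 equations removes the quadratic terms:
372.6 x + 277.4 y = -3914.77
113.6 x + 249.2 y = -10725.69
Solving the 2×2 system: x ≈ 32.6, y ≈ -57.9 km.
Check against Site 1 (with the unrounded x, y): √((x + 90.8)²+(y + 119.1)²) = 137.74 ≈ 137.74 km. ✓

(32.6, -57.9)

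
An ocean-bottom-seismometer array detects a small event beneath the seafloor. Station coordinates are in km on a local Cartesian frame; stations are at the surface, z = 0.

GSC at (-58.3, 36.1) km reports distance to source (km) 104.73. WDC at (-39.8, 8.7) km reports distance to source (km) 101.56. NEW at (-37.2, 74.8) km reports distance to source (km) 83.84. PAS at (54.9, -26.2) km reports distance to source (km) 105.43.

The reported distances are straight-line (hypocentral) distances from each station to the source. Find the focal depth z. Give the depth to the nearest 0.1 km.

Each station gives a sphere (x−x_i)² + (y−y_i)² + z² = d_i² (stations at z=0).
Subtracting the GSC sphere from WDC and NEW: z² cancels, leaving linear equations in x and y:
37.0 x − 54.8 y = -2388.43
42.2 x + 77.4 y = 6216.01
Solving: x ≈ 30.093, y ≈ 63.903 km (keep extra digits for the depth step; rounded: 30.1, 63.9).
Then from the GSC sphere: z² = 104.73² − (x + 58.3)² − (y − 36.1)² with x = 30.093, y = 63.903, so z ≈ 48.806 ≈ 48.8 km.
Check against PAS (with the unrounded solution): distance 105.43 ≈ 105.43 km. ✓

depth ≈ 48.8 km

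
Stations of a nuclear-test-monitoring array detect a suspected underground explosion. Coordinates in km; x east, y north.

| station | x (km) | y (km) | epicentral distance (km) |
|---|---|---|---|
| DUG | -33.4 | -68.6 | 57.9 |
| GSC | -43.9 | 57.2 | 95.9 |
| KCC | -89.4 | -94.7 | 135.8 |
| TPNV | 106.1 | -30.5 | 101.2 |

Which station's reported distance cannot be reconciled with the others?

KCC

Solve using three stations at a time. Using DUG, GSC, TPNV (subtract circle equations pairwise → linear system) gives (x, y) ≈ (5.0, -25.3).
Distances from that point to each station vs reported:
  DUG: calculated 57.9 vs reported 57.9 → residual 0.0 km
  GSC: calculated 95.9 vs reported 95.9 → residual 0.0 km
  KCC: calculated 117.2 vs reported 135.8 → residual 18.6 km
  TPNV: calculated 101.2 vs reported 101.2 → residual 0.0 km
DUG, GSC, TPNV are mutually consistent (residuals ≈ 0); KCC is off by 18.6 km.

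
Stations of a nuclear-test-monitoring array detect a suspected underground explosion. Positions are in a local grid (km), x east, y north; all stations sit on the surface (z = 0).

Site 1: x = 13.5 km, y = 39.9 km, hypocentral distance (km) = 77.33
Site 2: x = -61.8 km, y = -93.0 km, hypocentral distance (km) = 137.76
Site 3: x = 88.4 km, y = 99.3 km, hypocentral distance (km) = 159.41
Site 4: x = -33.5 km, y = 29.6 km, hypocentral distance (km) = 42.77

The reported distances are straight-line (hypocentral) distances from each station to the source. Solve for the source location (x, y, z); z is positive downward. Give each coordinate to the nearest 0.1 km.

x ≈ -55.3 km, y ≈ 40.0 km, depth ≈ 35.3 km

Each station gives a sphere (x−x_i)² + (y−y_i)² + z² = d_i² (stations at z=0).
Subtracting the Site 1 sphere from Site 2 and Site 3: z² cancels, leaving linear equations in x and y:
-150.6 x − 265.8 y = -2303.91
149.8 x + 118.8 y = -3530.83
Solving: x ≈ -55.287, y ≈ 39.993 km (keep extra digits for the depth step; rounded: -55.3, 40.0).
Then from the Site 1 sphere: z² = 77.33² − (x − 13.5)² − (y − 39.9)² with x = -55.287, y = 39.993, so z ≈ 35.331 ≈ 35.3 km.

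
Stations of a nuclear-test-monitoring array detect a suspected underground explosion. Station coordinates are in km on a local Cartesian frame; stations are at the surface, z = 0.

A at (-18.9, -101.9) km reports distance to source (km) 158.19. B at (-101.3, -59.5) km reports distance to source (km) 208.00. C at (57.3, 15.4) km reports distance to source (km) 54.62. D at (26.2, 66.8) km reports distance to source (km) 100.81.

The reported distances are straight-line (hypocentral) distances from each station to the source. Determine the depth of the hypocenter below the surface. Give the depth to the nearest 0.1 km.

z ≈ 38.9 km

Each station gives a sphere (x−x_i)² + (y−y_i)² + z² = d_i² (stations at z=0).
Subtracting the A sphere from B and C: z² cancels, leaving linear equations in x and y:
-164.8 x + 84.8 y = -15178.80
152.4 x + 234.6 y = 14820.36
Solving: x ≈ 93.393, y ≈ 2.504 km (keep extra digits for the depth step; rounded: 93.4, 2.5).
Then from the A sphere: z² = 158.19² − (x + 18.9)² − (y + 101.9)² with x = 93.393, y = 2.504, so z ≈ 38.912 ≈ 38.9 km.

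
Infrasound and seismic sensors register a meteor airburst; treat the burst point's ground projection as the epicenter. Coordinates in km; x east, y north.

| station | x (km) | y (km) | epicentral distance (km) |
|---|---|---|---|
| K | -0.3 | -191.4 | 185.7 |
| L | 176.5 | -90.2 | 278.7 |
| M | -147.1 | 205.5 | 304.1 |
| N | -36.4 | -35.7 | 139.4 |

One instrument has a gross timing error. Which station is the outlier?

L

Solve using three stations at a time. Using K, M, N (subtract circle equations pairwise → linear system) gives (x, y) ≈ (-160.9, -98.3).
Distances from that point to each station vs reported:
  K: calculated 185.7 vs reported 185.7 → residual 0.0 km
  L: calculated 337.5 vs reported 278.7 → residual 58.8 km
  M: calculated 304.1 vs reported 304.1 → residual 0.0 km
  N: calculated 139.4 vs reported 139.4 → residual 0.0 km
K, M, N are mutually consistent (residuals ≈ 0); L is off by 58.8 km.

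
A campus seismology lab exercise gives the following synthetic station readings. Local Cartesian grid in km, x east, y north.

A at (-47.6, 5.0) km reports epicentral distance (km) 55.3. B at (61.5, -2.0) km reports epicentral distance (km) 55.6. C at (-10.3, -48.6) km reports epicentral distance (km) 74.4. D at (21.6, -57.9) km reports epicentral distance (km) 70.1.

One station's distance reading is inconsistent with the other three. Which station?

Solve using three stations at a time. Using A, B, D (subtract circle equations pairwise → linear system) gives (x, y) ≈ (7.4, 10.7).
Distances from that point to each station vs reported:
  A: calculated 55.3 vs reported 55.3 → residual 0.0 km
  B: calculated 55.6 vs reported 55.6 → residual 0.0 km
  C: calculated 61.9 vs reported 74.4 → residual 12.5 km
  D: calculated 70.1 vs reported 70.1 → residual 0.0 km
A, B, D are mutually consistent (residuals ≈ 0); C is off by 12.5 km.

C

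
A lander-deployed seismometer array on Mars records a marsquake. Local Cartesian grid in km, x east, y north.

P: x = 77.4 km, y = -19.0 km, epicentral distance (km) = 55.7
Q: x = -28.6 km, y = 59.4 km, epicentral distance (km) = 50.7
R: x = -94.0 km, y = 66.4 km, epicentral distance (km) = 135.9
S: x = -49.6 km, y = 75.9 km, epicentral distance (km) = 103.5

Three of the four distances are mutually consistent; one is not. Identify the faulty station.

Q

Solve using three stations at a time. Using P, R, S (subtract circle equations pairwise → linear system) gives (x, y) ≈ (29.0, 8.5).
Distances from that point to each station vs reported:
  P: calculated 55.7 vs reported 55.7 → residual 0.0 km
  Q: calculated 76.8 vs reported 50.7 → residual 26.1 km
  R: calculated 135.9 vs reported 135.9 → residual 0.0 km
  S: calculated 103.5 vs reported 103.5 → residual 0.0 km
P, R, S are mutually consistent (residuals ≈ 0); Q is off by 26.1 km.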